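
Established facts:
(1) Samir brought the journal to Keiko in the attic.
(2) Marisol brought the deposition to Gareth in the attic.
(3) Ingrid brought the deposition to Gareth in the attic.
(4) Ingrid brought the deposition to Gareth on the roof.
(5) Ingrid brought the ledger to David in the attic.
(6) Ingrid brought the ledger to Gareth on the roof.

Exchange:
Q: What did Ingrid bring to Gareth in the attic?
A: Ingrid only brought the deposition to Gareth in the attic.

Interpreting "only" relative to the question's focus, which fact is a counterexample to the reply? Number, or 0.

The question "What did ...?" targets the thing, so in the reply the focus falls on "the deposition".
"Only" then excludes alternative things while the background — agent = Ingrid, recipient = Gareth, setting = in the attic — is held fixed.
No fact keeps agent = Ingrid, recipient = Gareth, setting = in the attic while changing the thing; every other fact differs on something backgrounded. The reply stands.
(Fact (4) would refute a reading with focus on the setting — but that is not what the question asks.)

0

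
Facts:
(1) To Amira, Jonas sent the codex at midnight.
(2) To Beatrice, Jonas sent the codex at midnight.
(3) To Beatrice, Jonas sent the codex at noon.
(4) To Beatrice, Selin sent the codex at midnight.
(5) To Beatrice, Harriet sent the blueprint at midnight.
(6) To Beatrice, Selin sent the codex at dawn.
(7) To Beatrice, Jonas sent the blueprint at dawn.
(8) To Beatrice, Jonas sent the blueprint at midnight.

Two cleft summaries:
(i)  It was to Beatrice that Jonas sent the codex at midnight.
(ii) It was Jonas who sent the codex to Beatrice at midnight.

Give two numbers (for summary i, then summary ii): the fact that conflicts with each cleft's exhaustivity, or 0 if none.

(i): focus "Beatrice". Looking for Jonas as agent and the codex as thing and at midnight as setting with some other recipient — fact (1) has Amira there. Refuted.
(ii): focus "Jonas". Looking for the codex as thing and Beatrice as recipient and at midnight as setting with some other agent — fact (4) has Selin there. Refuted.

1, 4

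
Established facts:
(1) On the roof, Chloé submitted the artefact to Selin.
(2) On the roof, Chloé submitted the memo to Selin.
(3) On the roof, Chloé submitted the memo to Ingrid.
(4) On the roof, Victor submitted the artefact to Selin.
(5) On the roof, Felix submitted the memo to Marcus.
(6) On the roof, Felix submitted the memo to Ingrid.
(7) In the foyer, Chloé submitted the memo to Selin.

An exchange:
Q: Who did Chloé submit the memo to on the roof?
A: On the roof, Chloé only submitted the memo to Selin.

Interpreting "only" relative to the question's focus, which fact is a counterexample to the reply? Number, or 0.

3

Answering "Who did ... to ...?" puts focus on the recipient — here, "Selin".
"Only" then excludes alternative recipients while the background — agent = Chloé, thing = the memo, setting = on the roof — is held fixed.
Fact (3) keeps agent = Chloé, thing = the memo, setting = on the roof but has recipient = Ingrid; that refutes the reply.
(Fact (7) would refute a reading with focus on the setting — but that is not what the question asks.)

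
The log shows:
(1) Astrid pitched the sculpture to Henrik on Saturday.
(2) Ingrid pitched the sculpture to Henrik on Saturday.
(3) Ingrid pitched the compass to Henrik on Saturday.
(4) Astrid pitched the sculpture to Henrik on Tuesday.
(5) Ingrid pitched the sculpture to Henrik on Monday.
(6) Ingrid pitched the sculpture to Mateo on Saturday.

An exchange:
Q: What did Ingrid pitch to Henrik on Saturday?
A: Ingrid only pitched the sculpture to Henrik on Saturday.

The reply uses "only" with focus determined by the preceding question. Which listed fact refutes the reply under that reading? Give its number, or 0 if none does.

The question "What did ...?" targets the thing, so in the reply the focus falls on "the sculpture".
"Only" then excludes alternative things while the background — same agent, recipient, setting (Ingrid / Henrik / on Saturday) — is held fixed.
Fact (3) shares the background with a different thing (the compass) — counterexample.
(Fact (6) would refute a reading with focus on the recipient — but that is not what the question asks.)

3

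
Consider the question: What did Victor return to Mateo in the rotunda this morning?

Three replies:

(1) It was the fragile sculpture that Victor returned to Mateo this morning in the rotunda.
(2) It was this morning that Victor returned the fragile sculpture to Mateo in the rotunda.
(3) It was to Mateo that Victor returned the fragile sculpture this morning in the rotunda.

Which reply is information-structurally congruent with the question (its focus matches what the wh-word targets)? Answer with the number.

1

The question word "what" targets the direct object.
Option (1) clefts "the fragile sculpture" — that matches what the question asks about.
Option (2) clefts "this morning" — the time, not what was asked.
Option (3) clefts "to Mateo" — the recipient, not what was asked.
So the congruent reply is (1).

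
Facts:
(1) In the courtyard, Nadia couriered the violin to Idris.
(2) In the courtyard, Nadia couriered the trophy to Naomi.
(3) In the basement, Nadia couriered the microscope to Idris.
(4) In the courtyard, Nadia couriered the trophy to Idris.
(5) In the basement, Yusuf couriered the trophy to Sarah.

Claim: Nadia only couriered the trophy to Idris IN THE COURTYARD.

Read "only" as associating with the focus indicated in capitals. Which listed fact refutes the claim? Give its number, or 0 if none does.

0

Focus (in capitals) is "in the courtyard" — the setting. "Only" excludes alternative settings while holding fixed same agent, thing, recipient (Nadia / the trophy / Idris).
Every other fact changes something in the background, not just the setting. Nothing refutes the claim.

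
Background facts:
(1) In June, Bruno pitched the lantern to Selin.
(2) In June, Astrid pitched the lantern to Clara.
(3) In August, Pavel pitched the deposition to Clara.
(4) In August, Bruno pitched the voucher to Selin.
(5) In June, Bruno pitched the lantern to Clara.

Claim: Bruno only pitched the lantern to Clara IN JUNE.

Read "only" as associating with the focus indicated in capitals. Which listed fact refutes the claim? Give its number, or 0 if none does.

The capitals mark "in June" as focus. So "only" rules out other settings, with the rest (same agent, thing, recipient (Bruno / the lantern / Clara)) as background.
Every other fact changes something in the background, not just the setting. Nothing refutes the claim.

0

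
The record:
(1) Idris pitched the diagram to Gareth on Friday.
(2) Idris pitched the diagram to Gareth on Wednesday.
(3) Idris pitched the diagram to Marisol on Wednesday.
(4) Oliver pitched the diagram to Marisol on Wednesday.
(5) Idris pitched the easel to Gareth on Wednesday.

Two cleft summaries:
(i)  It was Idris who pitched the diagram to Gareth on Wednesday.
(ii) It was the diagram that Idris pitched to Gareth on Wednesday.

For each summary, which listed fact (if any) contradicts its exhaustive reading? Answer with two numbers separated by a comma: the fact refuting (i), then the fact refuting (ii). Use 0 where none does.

0, 5

Summary (i) focuses "Idris" (the agent); background the diagram as thing and Gareth as recipient and on Wednesday as setting. No fact matches that background with a different agent, so 0.
Summary (ii) focuses "the diagram" (the thing); background Idris as agent and Gareth as recipient and on Wednesday as setting. Fact (5) matches that background with thing = the easel — refutes (ii).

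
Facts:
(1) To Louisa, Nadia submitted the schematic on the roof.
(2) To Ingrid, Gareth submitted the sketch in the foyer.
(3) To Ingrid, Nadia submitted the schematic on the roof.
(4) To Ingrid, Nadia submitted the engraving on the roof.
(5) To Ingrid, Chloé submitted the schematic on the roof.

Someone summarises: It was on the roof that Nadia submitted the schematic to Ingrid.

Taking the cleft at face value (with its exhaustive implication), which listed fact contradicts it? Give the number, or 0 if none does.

The cleft puts "on the roof" in focus and presupposes the open proposition with same agent, thing, recipient (Nadia / the schematic / Ingrid).
The exhaustive reading says no other setting fits that background.
No listed fact matches the background with a different setting. Exhaustivity holds.

0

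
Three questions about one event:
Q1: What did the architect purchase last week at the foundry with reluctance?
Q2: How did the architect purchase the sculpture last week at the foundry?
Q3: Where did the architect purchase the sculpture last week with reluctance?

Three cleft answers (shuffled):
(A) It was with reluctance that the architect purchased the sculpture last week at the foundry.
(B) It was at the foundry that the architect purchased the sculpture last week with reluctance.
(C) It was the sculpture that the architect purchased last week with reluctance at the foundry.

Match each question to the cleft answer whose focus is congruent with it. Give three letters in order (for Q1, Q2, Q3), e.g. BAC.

CAB

Q1 asks about the direct object; cleft (C) focuses "the sculpture", which is the direct object — so Q1 → C.
Q2 asks about the manner; cleft (A) focuses "with reluctance", which is the manner — so Q2 → A.
Q3 asks about the location; cleft (B) focuses "at the foundry", which is the location — so Q3 → B.
Mapping: Q1→C, Q2→A, Q3→B.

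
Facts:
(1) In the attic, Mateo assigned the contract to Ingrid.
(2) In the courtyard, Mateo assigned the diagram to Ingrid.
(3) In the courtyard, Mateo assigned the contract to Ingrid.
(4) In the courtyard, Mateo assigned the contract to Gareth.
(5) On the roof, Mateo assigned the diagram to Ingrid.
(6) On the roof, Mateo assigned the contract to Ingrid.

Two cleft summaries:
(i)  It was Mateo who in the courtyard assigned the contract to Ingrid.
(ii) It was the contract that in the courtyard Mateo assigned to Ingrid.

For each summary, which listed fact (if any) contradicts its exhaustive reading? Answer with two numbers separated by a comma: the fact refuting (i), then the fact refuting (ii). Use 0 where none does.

0, 2

Summary (i) focuses "Mateo" (the agent); background same thing, recipient, setting (the contract / Ingrid / in the courtyard). No fact matches that background with a different agent, so 0.
Summary (ii) focuses "the contract" (the thing); background same agent, recipient, setting (Mateo / Ingrid / in the courtyard). Fact (2) matches that background with thing = the diagram — refutes (ii).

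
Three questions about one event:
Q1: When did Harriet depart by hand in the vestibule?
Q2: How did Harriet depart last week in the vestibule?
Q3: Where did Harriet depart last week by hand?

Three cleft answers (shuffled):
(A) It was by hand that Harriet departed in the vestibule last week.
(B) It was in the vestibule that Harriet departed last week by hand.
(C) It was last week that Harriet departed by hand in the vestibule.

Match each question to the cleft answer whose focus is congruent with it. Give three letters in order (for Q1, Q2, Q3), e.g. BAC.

Q1 asks about the time; cleft (C) focuses "last week", which is the time — so Q1 → C.
Q2 asks about the manner; cleft (A) focuses "by hand", which is the manner — so Q2 → A.
Q3 asks about the location; cleft (B) focuses "in the vestibule", which is the location — so Q3 → B.
Mapping: Q1→C, Q2→A, Q3→B.

CAB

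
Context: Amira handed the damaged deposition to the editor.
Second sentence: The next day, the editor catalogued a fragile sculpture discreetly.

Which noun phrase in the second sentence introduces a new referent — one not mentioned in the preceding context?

"the editor" in the second sentence is given — already mentioned in the context.
"a fragile sculpture" has no antecedent in the context; it is discourse-new (the indefinite article also signals a new referent).

a fragile sculpture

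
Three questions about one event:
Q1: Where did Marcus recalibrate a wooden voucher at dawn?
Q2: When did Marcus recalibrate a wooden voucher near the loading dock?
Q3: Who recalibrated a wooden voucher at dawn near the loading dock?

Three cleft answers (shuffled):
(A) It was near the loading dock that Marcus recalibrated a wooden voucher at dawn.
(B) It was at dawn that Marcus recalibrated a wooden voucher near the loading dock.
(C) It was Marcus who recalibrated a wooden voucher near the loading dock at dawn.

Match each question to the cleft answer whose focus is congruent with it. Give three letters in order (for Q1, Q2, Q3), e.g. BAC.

ABC

Q1 asks about the location; cleft (A) focuses "near the loading dock", which is the location — so Q1 → A.
Q2 asks about the time; cleft (B) focuses "at dawn", which is the time — so Q2 → B.
Q3 asks about the subject (agent); cleft (C) focuses "Marcus", which is the subject (agent) — so Q3 → C.
Mapping: Q1→A, Q2→B, Q3→C.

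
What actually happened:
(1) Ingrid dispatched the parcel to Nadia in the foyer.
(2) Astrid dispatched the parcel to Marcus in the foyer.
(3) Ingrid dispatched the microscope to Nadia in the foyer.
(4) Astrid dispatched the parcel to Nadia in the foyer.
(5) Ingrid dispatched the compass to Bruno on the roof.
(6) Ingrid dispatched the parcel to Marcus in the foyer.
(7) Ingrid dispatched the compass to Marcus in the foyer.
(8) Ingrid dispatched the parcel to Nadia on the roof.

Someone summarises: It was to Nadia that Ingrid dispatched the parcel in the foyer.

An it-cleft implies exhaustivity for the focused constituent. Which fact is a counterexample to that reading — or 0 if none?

6

The cleft puts "Nadia" in focus and presupposes the open proposition with same agent, thing, setting (Ingrid / the parcel / in the foyer).
The exhaustive reading says no other recipient fits that background.
Fact (6) shares the background but with recipient = Marcus; exhaustivity is violated.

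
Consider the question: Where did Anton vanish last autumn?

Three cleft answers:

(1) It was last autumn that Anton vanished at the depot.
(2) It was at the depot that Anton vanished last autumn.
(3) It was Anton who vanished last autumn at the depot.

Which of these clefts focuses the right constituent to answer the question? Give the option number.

2

The question word "where" targets the location.
Option (1) clefts "last autumn" — the time, not what was asked.
Option (2) clefts "at the depot" — that matches what the question asks about.
Option (3) clefts "Anton" — the subject (agent), not what was asked.
So the congruent reply is (2).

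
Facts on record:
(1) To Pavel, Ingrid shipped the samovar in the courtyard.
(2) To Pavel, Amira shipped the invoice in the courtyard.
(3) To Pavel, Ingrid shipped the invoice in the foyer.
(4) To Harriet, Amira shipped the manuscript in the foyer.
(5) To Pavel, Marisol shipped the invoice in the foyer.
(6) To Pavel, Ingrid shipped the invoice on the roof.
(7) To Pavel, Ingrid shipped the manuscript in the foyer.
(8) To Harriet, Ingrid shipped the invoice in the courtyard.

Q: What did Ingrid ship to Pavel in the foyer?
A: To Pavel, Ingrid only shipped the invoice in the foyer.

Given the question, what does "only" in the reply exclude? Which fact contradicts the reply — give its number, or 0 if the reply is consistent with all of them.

The question "What did ...?" targets the thing, so in the reply the focus falls on "the invoice".
"Only" then excludes alternative things while the background — same agent, recipient, setting (Ingrid / Pavel / in the foyer) — is held fixed.
Fact (7) shares the background with a different thing (the manuscript) — counterexample.
(Fact (6) would refute a reading with focus on the setting — but that is not what the question asks.)

7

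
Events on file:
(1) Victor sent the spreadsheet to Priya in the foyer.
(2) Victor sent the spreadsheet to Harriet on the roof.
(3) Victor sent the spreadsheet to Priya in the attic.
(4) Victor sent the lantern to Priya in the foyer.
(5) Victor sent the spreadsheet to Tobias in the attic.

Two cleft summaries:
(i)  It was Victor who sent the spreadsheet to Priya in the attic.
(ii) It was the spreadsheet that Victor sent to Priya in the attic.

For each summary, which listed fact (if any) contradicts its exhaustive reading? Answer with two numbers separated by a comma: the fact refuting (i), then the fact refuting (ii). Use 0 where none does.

0, 0

Summary (i) focuses "Victor" (the agent); background the spreadsheet as thing and Priya as recipient and in the attic as setting. No fact matches that background with a different agent, so 0.
Summary (ii) focuses "the spreadsheet" (the thing); background Victor as agent and Priya as recipient and in the attic as setting. No fact matches that background with a different thing, so 0.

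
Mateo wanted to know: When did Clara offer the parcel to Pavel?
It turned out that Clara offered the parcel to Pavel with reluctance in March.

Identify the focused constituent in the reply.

in March

The wh-word "when" asks about the time.
In the answer, "Clara", "the parcel" and "to Pavel" are given — repeated from the question.
"with reluctance" is also new, but it specifies the manner, which is not what the question asks about — so it is not the focus.
The constituent filling the time gap is "in March"; that is the focus.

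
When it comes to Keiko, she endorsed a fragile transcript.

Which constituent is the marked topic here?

Keiko

The construction explicitly marks "Keiko" as what the sentence is about — the topic.
The remainder of the clause is the comment (what is said about the topic).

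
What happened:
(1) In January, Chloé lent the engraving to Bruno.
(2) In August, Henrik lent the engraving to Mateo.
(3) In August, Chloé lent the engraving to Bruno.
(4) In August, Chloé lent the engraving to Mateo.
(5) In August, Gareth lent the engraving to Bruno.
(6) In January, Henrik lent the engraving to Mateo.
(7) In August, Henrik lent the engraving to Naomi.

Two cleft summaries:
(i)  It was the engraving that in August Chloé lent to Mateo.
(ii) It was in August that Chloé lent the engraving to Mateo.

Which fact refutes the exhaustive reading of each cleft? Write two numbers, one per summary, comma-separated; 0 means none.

Summary (i) focuses "the engraving" (the thing); background Chloé as agent and Mateo as recipient and in August as setting. No fact matches that background with a different thing, so 0.
Summary (ii) focuses "in August" (the setting); background Chloé as agent and the engraving as thing and Mateo as recipient. No fact matches that background with a different setting, so 0.

0, 0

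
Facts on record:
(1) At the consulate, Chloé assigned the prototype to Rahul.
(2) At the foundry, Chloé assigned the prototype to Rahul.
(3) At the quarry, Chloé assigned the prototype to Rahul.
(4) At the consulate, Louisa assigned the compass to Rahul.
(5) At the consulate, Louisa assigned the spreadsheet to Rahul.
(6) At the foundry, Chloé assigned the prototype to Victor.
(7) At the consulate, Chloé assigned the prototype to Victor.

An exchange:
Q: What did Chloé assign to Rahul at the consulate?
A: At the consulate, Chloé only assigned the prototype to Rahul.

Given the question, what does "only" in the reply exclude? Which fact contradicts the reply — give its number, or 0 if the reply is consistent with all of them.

0

The question "What did ...?" targets the thing, so in the reply the focus falls on "the prototype".
So "only" ranges over things; the rest (agent = Chloé, recipient = Rahul, setting = at the consulate) is presupposed.
No listed fact shares that background with another thing. Nothing contradicts the reply.
(Fact (2) would refute a reading with focus on the setting — but that is not what the question asks.)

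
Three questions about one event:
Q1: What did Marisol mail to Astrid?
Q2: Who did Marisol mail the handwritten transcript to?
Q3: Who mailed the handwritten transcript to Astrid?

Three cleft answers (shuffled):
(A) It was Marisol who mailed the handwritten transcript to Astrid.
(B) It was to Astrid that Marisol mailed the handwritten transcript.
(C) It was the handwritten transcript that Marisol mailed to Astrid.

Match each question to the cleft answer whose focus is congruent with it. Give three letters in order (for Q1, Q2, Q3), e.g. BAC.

CBA

Q1 asks about the direct object; cleft (C) focuses "the handwritten transcript", which is the direct object — so Q1 → C.
Q2 asks about the recipient; cleft (B) focuses "to Astrid", which is the recipient — so Q2 → B.
Q3 asks about the subject (agent); cleft (A) focuses "Marisol", which is the subject (agent) — so Q3 → A.
Mapping: Q1→C, Q2→B, Q3→A.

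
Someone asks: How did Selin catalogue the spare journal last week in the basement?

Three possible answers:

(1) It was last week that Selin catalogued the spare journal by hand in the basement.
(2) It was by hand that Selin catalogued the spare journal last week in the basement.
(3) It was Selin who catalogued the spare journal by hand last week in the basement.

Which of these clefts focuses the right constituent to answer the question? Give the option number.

The question word "how" targets the manner.
Option (1) clefts "last week" — the time, not what was asked.
Option (2) clefts "by hand" — that matches what the question asks about.
Option (3) clefts "Selin" — the subject (agent), not what was asked.
So the congruent reply is (2).

2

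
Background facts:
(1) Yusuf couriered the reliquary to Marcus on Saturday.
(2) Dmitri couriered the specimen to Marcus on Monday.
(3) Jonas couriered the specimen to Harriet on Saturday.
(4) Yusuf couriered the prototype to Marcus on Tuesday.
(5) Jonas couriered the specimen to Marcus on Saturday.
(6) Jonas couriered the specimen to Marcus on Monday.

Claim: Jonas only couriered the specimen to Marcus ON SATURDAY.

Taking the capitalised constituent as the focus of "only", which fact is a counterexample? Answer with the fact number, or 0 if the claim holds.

Focus (in capitals) is "on Saturday" — the setting. "Only" excludes alternative settings while holding fixed same agent, thing, recipient (Jonas / the specimen / Marcus).
Fact (6) matches on same agent, thing, recipient (Jonas / the specimen / Marcus), but has setting = on Monday instead. That refutes the claim.

6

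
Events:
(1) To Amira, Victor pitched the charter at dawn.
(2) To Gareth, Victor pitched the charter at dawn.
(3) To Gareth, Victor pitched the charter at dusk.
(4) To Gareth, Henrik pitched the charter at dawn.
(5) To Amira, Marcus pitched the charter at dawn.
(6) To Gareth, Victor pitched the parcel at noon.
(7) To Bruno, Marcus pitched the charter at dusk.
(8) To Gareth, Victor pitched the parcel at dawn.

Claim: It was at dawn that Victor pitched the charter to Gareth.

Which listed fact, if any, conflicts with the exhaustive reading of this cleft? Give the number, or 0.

Focus of the cleft: "at dawn" (the setting). Presupposed background: agent = Victor, thing = the charter, recipient = Gareth.
The exhaustive reading says no other setting fits that background.
But fact (3) also has agent = Victor, thing = the charter, recipient = Gareth, with setting = at dusk — so the exhaustive reading fails.

3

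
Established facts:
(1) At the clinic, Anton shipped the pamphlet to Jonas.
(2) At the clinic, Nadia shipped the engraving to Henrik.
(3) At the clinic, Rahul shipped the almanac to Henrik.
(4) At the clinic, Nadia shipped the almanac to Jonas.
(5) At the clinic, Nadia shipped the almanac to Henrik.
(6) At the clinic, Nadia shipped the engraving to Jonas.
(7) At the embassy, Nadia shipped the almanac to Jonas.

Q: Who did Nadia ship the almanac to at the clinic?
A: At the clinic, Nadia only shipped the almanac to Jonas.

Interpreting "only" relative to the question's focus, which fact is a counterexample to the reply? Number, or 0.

5

The question "Who did ... to ...?" targets the recipient, so in the reply the focus falls on "Jonas".
So "only" ranges over recipients; the rest (same agent, thing, setting (Nadia / the almanac / at the clinic)) is presupposed.
Fact (5) keeps same agent, thing, setting (Nadia / the almanac / at the clinic) but has recipient = Henrik; that refutes the reply.
(Fact (6) would refute a reading with focus on the thing — but that is not what the question asks.)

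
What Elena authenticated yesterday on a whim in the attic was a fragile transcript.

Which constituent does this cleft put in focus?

a fragile transcript

In a pseudo-cleft "What ... was X", the post-copular constituent X is the focus.
Here the focus is "a fragile transcript". The backgrounded (presupposed) material includes "Elena", "yesterday", "in the attic" and "on a whim".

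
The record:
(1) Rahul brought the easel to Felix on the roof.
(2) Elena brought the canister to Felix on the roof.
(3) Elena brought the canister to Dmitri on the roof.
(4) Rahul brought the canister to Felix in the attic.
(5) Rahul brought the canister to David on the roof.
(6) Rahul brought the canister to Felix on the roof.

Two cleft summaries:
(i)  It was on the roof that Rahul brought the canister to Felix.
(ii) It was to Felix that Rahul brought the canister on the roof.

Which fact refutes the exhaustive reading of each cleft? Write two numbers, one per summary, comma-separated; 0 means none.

4, 5

Summary (i) focuses "on the roof" (the setting); background same agent, thing, recipient (Rahul / the canister / Felix). Fact (4) matches that background with setting = in the attic — refutes (i).
Summary (ii) focuses "Felix" (the recipient); background same agent, thing, setting (Rahul / the canister / on the roof). Fact (5) matches that background with recipient = David — refutes (ii).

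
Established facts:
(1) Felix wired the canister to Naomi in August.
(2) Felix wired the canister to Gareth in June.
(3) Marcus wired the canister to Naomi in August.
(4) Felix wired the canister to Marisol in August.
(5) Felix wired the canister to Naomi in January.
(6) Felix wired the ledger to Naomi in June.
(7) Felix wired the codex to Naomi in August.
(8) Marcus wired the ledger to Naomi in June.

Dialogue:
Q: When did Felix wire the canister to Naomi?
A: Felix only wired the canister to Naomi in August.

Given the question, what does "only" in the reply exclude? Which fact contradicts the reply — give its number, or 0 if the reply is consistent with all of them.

5

The question "When did ...?" targets the setting, so in the reply the focus falls on "in August".
"Only" then excludes alternative settings while the background — agent = Felix, thing = the canister, recipient = Naomi — is held fixed.
Fact (5) keeps agent = Felix, thing = the canister, recipient = Naomi but has setting = in January; that refutes the reply.
(Fact (7) would refute a reading with focus on the thing — but that is not what the question asks.)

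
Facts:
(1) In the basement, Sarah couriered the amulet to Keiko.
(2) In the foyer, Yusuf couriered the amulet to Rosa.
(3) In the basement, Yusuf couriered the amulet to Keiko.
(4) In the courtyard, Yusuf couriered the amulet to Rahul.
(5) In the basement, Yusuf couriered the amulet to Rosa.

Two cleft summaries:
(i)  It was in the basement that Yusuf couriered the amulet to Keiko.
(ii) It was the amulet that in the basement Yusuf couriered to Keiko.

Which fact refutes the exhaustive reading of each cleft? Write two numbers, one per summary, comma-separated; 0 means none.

Summary (i) focuses "in the basement" (the setting); background Yusuf as agent and the amulet as thing and Keiko as recipient. No fact matches that background with a different setting, so 0.
Summary (ii) focuses "the amulet" (the thing); background Yusuf as agent and Keiko as recipient and in the basement as setting. No fact matches that background with a different thing, so 0.

0, 0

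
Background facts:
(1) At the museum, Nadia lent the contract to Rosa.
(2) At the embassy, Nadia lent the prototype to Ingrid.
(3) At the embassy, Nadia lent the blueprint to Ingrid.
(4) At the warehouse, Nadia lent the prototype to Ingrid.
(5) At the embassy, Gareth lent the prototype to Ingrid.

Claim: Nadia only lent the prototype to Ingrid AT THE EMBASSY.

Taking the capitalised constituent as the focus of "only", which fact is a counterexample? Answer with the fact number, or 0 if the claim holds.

4

The capitals mark "at the embassy" as focus. So "only" rules out other settings, with the rest (Nadia as agent and the prototype as thing and Ingrid as recipient) as background.
Fact (4) matches on Nadia as agent and the prototype as thing and Ingrid as recipient, but has setting = at the warehouse instead. That refutes the claim.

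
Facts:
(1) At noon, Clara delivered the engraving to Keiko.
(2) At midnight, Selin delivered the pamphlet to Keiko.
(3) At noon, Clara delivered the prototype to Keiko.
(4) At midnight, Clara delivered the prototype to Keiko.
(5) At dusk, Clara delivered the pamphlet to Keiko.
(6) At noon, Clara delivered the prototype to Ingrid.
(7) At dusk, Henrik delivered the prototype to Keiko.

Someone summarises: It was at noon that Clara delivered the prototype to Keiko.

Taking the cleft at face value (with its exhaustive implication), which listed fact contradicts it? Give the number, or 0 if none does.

The cleft puts "at noon" in focus and presupposes the open proposition with Clara as agent and the prototype as thing and Keiko as recipient.
Exhaustivity: at noon is the only setting satisfying that background.
But fact (4) also has Clara as agent and the prototype as thing and Keiko as recipient, with setting = at midnight — so the exhaustive reading fails.

4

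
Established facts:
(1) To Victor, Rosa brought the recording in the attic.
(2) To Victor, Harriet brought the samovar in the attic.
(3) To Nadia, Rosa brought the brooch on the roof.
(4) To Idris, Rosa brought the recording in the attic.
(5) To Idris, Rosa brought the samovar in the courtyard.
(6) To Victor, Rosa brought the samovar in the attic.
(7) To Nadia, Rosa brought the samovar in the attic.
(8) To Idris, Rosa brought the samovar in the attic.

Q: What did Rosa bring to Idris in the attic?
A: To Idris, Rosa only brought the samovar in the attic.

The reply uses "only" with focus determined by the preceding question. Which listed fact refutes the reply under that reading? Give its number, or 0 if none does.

Answering "What did ...?" puts focus on the thing — here, "the samovar".
"Only" then excludes alternative things while the background — same agent, recipient, setting (Rosa / Idris / in the attic) — is held fixed.
Fact (4) shares the background with a different thing (the recording) — counterexample.
(Fact (5) would refute a reading with focus on the setting — but that is not what the question asks.)

4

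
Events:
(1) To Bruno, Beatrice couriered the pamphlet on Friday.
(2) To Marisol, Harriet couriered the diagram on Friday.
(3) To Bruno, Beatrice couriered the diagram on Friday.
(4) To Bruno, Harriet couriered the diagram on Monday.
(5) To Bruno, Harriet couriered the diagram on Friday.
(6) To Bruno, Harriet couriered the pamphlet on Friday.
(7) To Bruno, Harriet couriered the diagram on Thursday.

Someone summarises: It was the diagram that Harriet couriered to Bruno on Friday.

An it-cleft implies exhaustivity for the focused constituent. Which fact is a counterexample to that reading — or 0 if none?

Focus of the cleft: "the diagram" (the thing). Presupposed background: same agent, recipient, setting (Harriet / Bruno / on Friday).
Exhaustivity: the diagram is the only thing satisfying that background.
Fact (6) shares the background but with thing = the pamphlet; exhaustivity is violated.

6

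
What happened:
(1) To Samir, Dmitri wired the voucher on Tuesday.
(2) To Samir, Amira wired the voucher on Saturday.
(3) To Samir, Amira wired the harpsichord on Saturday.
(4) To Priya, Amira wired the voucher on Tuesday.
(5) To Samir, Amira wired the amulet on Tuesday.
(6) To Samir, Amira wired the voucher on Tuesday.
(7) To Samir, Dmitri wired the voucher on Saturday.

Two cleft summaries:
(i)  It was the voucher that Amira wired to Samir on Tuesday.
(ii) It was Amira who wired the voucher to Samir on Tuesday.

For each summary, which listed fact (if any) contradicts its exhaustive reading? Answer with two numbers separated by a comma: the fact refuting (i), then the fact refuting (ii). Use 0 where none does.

Summary (i) focuses "the voucher" (the thing); background same agent, recipient, setting (Amira / Samir / on Tuesday). Fact (5) matches that background with thing = the amulet — refutes (i).
Summary (ii) focuses "Amira" (the agent); background same thing, recipient, setting (the voucher / Samir / on Tuesday). Fact (1) matches that background with agent = Dmitri — refutes (ii).

5, 1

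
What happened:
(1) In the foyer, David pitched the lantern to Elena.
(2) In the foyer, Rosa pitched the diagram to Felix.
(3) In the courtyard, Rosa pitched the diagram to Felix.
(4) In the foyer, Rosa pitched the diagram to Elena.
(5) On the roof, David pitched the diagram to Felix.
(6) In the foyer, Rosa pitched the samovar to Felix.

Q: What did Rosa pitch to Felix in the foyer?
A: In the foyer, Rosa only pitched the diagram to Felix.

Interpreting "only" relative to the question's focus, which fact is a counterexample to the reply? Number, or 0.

Answering "What did ...?" puts focus on the thing — here, "the diagram".
So "only" ranges over things; the rest (agent = Rosa, recipient = Felix, setting = in the foyer) is presupposed.
Fact (6) shares the background with a different thing (the samovar) — counterexample.
(Fact (4) would refute a reading with focus on the recipient — but that is not what the question asks.)

6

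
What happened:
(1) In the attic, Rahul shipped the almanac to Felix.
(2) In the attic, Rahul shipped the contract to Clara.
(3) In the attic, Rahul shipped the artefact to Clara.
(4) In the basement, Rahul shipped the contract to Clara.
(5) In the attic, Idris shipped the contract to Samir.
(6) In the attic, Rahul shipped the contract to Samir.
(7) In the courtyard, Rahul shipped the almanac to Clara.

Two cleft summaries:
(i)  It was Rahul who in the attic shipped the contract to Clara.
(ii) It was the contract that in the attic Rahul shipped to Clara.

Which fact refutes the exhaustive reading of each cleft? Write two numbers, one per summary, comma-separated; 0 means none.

0, 3

Summary (i) focuses "Rahul" (the agent); background thing = the contract, recipient = Clara, setting = in the attic. No fact matches that background with a different agent, so 0.
Summary (ii) focuses "the contract" (the thing); background agent = Rahul, recipient = Clara, setting = in the attic. Fact (3) matches that background with thing = the artefact — refutes (ii).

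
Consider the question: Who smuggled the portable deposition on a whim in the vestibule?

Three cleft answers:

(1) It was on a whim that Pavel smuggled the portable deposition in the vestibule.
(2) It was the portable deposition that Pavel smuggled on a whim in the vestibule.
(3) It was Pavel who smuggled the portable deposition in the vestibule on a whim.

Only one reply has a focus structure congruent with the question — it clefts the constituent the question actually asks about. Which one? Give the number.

3

The question word "who" targets the subject (agent).
Option (1) clefts "on a whim" — the manner, not what was asked.
Option (2) clefts "the portable deposition" — the direct object, not what was asked.
Option (3) clefts "Pavel" — that matches what the question asks about.
So the congruent reply is (3).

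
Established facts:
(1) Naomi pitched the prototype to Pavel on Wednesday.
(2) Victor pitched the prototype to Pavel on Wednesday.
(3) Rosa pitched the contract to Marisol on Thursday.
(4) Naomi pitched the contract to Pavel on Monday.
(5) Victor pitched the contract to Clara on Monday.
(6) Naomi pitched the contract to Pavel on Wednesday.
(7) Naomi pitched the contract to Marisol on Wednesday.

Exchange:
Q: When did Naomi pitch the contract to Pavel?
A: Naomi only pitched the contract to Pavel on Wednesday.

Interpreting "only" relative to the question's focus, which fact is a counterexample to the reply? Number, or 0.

The question "When did ...?" targets the setting, so in the reply the focus falls on "on Wednesday".
So "only" ranges over settings; the rest (agent = Naomi, thing = the contract, recipient = Pavel) is presupposed.
Fact (4) keeps agent = Naomi, thing = the contract, recipient = Pavel but has setting = on Monday; that refutes the reply.
(Fact (1) would refute a reading with focus on the thing — but that is not what the question asks.)

4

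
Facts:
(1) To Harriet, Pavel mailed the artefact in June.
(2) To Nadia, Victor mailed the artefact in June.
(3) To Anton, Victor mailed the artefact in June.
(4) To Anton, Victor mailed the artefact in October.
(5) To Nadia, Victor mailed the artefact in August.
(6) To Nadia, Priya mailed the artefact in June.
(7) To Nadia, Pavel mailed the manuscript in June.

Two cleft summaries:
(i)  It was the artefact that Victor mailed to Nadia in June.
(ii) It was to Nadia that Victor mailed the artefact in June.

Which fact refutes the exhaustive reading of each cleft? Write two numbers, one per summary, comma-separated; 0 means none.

(i): focus "the artefact". No fact shares agent = Victor, recipient = Nadia, setting = in June with a different thing. 0.
(ii): focus "Nadia". Looking for agent = Victor, thing = the artefact, setting = in June with some other recipient — fact (3) has Anton there. Refuted.

0, 3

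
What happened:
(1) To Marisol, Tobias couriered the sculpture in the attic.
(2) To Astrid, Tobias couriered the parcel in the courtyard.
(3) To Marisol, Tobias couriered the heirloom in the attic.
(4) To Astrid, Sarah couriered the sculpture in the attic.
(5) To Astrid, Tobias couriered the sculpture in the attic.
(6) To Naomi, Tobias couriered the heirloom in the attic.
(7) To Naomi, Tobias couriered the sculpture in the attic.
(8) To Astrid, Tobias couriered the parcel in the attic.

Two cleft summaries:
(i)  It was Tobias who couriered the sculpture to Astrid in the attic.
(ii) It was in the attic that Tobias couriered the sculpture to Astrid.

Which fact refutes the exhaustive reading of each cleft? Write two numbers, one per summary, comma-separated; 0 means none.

4, 0

Summary (i) focuses "Tobias" (the agent); background same thing, recipient, setting (the sculpture / Astrid / in the attic). Fact (4) matches that background with agent = Sarah — refutes (i).
Summary (ii) focuses "in the attic" (the setting); background same agent, thing, recipient (Tobias / the sculpture / Astrid). No fact matches that background with a different setting, so 0.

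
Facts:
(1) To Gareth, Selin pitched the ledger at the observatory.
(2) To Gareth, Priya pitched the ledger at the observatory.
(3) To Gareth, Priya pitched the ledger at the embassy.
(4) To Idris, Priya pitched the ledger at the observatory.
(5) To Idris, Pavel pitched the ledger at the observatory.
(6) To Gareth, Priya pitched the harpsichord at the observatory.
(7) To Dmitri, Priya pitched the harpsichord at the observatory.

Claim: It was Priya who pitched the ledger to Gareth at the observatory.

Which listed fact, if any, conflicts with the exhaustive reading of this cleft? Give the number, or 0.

The cleft puts "Priya" in focus and presupposes the open proposition with the ledger as thing and Gareth as recipient and at the observatory as setting.
The exhaustive reading says no other agent fits that background.
Fact (1) shares the background but with agent = Selin; exhaustivity is violated.

1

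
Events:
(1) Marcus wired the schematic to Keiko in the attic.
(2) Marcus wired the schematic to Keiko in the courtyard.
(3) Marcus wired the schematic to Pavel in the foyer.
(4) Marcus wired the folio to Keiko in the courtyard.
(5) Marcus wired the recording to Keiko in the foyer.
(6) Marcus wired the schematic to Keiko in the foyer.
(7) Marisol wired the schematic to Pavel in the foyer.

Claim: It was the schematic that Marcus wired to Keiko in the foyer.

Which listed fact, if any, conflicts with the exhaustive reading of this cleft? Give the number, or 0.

5

The cleft puts "the schematic" in focus and presupposes the open proposition with agent = Marcus, recipient = Keiko, setting = in the foyer.
The exhaustive reading says no other thing fits that background.
But fact (5) also has agent = Marcus, recipient = Keiko, setting = in the foyer, with thing = the recording — so the exhaustive reading fails.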